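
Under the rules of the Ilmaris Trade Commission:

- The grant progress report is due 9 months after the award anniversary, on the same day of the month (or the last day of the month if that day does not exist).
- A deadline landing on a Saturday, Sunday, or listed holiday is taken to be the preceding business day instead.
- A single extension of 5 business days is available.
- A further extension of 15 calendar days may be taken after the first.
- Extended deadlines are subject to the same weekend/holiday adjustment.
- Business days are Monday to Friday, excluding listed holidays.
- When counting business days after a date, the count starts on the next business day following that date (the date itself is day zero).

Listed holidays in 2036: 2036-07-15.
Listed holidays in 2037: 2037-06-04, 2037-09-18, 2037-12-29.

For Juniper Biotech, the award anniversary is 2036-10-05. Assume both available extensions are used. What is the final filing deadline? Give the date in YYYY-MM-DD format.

2037-07-24

9 months from 2036-10-05 is 2037-07-05.
2037-07-05 is a Sunday; the preceding business day is 2037-07-03 (Friday).
Applying the 5-business-day extension: 5 business days after 2037-07-03 is 2037-07-10.
2037-07-10 is a Friday and not a listed holiday, so it stands.
With the 15-day extension, 2037-07-10 becomes 2037-07-25.
Because 2037-07-25 is a Saturday, the deadline becomes 2037-07-24 (Friday).
Deadline: 2037-07-24.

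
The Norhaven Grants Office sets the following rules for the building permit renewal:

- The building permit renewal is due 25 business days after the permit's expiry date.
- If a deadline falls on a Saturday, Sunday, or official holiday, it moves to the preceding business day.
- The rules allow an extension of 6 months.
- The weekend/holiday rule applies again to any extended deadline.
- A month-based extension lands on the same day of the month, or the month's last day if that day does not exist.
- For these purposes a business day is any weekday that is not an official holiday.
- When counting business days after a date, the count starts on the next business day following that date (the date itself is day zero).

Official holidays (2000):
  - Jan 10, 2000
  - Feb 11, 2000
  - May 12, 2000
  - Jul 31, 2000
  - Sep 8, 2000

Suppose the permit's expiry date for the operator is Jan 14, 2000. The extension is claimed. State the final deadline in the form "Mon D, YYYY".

Aug 21, 2000

Counting 25 business days after Jan 14, 2000 (skipping weekends and listed holidays) reaches Feb 21, 2000.
Feb 21, 2000 (Monday) is already a business day.
Add 6 months to Feb 21, 2000: Aug 21, 2000.
Aug 21, 2000 (Monday) is already a business day.
Final deadline: Aug 21, 2000.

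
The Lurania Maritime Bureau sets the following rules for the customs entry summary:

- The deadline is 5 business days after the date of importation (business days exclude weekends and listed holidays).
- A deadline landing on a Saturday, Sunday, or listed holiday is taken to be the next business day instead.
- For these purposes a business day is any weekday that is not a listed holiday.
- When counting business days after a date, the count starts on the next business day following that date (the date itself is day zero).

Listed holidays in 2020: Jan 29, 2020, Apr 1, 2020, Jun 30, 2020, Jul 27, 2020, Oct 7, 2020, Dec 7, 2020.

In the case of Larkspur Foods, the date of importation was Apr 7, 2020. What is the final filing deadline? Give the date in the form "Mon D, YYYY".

Counting 5 business days after Apr 7, 2020 (skipping weekends and listed holidays) reaches Apr 14, 2020.
Apr 14, 2020 falls on a Tuesday, which is a business day, so no adjustment is needed.
The final due date is Apr 14, 2020.

Apr 14, 2020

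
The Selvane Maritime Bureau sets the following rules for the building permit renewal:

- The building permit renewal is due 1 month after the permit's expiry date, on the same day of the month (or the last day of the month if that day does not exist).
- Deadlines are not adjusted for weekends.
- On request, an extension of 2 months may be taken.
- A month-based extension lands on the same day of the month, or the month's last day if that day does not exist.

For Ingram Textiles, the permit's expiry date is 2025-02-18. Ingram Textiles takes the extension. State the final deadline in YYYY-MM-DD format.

1 month after 2025-02-18, on the same day of the month, is 2025-03-18.
2025-03-18 falls on a Tuesday. The rules make no weekend/holiday allowance, so it remains 2025-03-18.
Applying the 2 months extension: 2 months after 2025-03-18 is 2025-05-18.
2025-05-18 falls on a Sunday. The rules make no weekend/holiday allowance, so it remains 2025-05-18.
Deadline: 2025-05-18.

2025-05-18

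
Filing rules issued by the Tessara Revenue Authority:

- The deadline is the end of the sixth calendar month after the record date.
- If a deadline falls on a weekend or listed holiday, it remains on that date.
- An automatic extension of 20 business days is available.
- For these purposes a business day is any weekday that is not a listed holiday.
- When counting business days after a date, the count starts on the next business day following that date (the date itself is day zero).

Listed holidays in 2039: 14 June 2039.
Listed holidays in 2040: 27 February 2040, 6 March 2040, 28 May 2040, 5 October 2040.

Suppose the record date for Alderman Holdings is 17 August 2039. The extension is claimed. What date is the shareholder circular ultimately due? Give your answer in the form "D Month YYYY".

6 months after 17 August 2039 falls in February 2040; the last day of that month is 29 February 2040.
29 February 2040 is a Wednesday; no weekend or holiday adjustment applies.
Counting 20 further business days from 29 February 2040 reaches 29 March 2040.
29 March 2040 is a Thursday; no weekend or holiday adjustment applies.
So the filing is due 29 March 2040.

29 March 2040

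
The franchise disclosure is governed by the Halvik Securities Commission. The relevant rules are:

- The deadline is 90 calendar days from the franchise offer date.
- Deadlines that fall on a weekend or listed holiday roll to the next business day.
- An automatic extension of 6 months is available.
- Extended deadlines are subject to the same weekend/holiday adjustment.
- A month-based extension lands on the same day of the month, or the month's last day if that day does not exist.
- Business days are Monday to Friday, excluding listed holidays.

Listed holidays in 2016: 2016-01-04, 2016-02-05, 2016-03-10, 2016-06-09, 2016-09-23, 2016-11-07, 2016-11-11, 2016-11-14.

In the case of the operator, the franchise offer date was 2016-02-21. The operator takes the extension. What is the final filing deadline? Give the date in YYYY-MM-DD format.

2016-11-23

From 2016-02-21, 90 calendar days later is 2016-05-21.
2016-05-21 is a Saturday, so it moves to the next business day, 2016-05-23 (Monday).
Applying the 6 months extension: 6 months after 2016-05-23 is 2016-11-23.
2016-11-23 (Wednesday) is already a business day.
Deadline: 2016-11-23.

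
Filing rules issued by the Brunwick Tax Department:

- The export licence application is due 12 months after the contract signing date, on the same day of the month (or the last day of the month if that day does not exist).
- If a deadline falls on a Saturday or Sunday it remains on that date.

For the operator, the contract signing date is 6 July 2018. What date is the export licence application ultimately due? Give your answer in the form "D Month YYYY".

6 July 2019

Moving 12 months forward from 6 July 2018 on the corresponding day gives 6 July 2019.
6 July 2019 is a Saturday; no weekend or holiday adjustment applies.
Deadline: 6 July 2019.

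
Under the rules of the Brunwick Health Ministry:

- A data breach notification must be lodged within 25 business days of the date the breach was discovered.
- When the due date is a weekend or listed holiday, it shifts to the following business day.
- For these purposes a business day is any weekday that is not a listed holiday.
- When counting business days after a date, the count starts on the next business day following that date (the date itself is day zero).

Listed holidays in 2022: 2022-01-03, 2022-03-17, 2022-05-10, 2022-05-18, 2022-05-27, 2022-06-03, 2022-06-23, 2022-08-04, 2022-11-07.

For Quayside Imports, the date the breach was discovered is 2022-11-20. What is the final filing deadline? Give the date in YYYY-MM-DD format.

2022-12-23

25 business days after 2022-11-20, excluding weekends and holidays, is 2022-12-23.
2022-12-23 (Friday) is already a business day.
Deadline: 2022-12-23.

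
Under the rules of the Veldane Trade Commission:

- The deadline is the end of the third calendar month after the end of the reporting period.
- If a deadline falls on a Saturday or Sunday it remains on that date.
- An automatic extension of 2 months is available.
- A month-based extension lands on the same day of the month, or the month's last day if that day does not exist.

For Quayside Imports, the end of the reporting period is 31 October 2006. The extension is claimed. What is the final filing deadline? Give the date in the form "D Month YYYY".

3 months after 31 October 2006 falls in January 2007; the last day of that month is 31 January 2007.
31 January 2007 falls on a Wednesday. The rules make no weekend/holiday allowance, so it remains 31 January 2007.
Applying the 2 months extension: 2 months after 31 January 2007 is 31 March 2007.
31 March 2007 falls on a Saturday. The rules make no weekend/holiday allowance, so it remains 31 March 2007.
So the filing is due 31 March 2007.

31 March 2007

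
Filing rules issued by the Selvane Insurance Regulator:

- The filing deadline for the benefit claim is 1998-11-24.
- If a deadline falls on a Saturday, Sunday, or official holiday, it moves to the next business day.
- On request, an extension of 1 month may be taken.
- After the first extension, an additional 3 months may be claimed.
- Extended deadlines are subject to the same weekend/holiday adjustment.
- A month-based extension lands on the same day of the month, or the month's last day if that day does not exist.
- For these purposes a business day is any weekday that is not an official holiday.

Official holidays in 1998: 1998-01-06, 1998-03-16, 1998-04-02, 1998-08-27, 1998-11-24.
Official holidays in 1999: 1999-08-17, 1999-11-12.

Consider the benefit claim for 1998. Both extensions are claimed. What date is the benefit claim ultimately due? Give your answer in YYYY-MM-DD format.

Start from the fixed due date, 1998-11-24.
1998-11-24 is a listed holiday; the next business day is 1998-11-25 (Wednesday).
The 1 month extension carries 1998-11-25 to 1998-12-25.
1998-12-25 is a Friday and not a listed holiday, so it stands.
Add 3 months to 1998-12-25: 1999-03-25.
1999-03-25 (Thursday) is already a business day.
Deadline: 1999-03-25.

1999-03-25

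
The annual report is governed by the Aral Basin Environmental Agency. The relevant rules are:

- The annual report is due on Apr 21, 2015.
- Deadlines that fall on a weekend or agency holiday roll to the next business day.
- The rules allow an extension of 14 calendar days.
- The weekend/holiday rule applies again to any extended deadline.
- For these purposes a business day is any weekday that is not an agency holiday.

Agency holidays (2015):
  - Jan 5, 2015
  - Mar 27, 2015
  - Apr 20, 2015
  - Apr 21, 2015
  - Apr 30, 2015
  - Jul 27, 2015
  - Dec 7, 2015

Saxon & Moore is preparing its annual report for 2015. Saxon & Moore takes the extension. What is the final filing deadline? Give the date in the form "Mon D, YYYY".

May 6, 2015

Start from the fixed due date, Apr 21, 2015.
Apr 21, 2015 is a listed holiday, so it moves to the next business day, Apr 22, 2015 (Wednesday).
Add the 14 calendar-day extension to Apr 22, 2015: May 6, 2015.
May 6, 2015 (Wednesday) is already a business day.
Final deadline: May 6, 2015.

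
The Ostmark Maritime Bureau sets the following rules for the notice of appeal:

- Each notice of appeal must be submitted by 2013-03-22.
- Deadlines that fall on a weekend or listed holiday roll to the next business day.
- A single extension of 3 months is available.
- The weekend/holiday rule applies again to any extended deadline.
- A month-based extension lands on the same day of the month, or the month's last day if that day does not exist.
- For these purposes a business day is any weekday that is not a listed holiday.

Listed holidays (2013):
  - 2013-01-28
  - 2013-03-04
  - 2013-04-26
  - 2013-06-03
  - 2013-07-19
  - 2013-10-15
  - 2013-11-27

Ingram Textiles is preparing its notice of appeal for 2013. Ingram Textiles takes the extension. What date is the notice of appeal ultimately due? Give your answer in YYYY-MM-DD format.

2013-06-24

The statutory due date is 2013-03-22.
2013-03-22 falls on a Friday, which is a business day, so no adjustment is needed.
Add 3 months to 2013-03-22: 2013-06-22.
2013-06-22 falls on a Saturday. Rolling to the next business day gives 2013-06-24, a Monday.
Deadline: 2013-06-24.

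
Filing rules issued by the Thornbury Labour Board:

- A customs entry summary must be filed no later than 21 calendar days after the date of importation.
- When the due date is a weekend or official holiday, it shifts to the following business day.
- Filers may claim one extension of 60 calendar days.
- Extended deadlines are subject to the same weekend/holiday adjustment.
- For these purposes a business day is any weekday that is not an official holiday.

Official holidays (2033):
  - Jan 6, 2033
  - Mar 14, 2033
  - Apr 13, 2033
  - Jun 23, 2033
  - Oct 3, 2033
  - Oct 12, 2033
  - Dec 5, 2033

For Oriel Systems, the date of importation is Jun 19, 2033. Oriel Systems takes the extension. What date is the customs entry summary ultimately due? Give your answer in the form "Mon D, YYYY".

21 calendar days after Jun 19, 2033 is Jul 10, 2033.
Because Jul 10, 2033 is a Sunday, the deadline becomes Jul 11, 2033 (Monday).
Applying the 60-calendar-day extension: Jul 11, 2033 + 60 days = Sep 9, 2033.
Since Sep 9, 2033 is a Friday and not a holiday, the date is unchanged.
Deadline: Sep 9, 2033.

Sep 9, 2033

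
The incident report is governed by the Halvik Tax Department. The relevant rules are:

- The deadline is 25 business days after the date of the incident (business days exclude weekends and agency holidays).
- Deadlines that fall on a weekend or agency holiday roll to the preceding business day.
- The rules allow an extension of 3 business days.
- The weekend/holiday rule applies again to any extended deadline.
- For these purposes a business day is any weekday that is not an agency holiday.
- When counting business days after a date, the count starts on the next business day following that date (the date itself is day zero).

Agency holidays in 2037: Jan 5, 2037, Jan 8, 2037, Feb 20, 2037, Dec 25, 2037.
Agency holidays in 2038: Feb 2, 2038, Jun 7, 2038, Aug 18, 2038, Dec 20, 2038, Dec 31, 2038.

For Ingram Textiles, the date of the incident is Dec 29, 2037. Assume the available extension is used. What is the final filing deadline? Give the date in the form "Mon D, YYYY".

Counting 25 business days after Dec 29, 2037 (skipping weekends and listed holidays) reaches Feb 3, 2038.
Feb 3, 2038 falls on a Wednesday, which is a business day, so no adjustment is needed.
The 3-business-day extension runs from Feb 3, 2038 to Feb 8, 2038.
Feb 8, 2038 falls on a Monday, which is a business day, so no adjustment is needed.
So the filing is due Feb 8, 2038.

Feb 8, 2038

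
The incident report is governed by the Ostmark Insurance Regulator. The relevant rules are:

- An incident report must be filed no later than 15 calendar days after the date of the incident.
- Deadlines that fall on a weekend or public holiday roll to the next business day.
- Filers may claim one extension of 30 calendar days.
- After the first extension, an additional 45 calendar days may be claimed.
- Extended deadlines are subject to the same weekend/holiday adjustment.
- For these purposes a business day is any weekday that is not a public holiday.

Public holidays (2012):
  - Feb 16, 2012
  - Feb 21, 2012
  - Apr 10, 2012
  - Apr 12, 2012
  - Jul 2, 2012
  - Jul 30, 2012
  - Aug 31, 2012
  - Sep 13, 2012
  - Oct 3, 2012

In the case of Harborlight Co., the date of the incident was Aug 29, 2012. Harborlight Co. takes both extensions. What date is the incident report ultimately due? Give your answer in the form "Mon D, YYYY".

Adding 15 calendar days to Aug 29, 2012 gives Sep 13, 2012.
Sep 13, 2012 is a listed holiday, so it moves to the next business day, Sep 14, 2012 (Friday).
The 30-calendar-day extension moves the deadline from Sep 14, 2012 to Oct 14, 2012.
Because Oct 14, 2012 is a Sunday, the deadline becomes Oct 15, 2012 (Monday).
With the 45-day extension, Oct 15, 2012 becomes Nov 29, 2012.
Since Nov 29, 2012 is a Thursday and not a holiday, the date is unchanged.
So the filing is due Nov 29, 2012.

Nov 29, 2012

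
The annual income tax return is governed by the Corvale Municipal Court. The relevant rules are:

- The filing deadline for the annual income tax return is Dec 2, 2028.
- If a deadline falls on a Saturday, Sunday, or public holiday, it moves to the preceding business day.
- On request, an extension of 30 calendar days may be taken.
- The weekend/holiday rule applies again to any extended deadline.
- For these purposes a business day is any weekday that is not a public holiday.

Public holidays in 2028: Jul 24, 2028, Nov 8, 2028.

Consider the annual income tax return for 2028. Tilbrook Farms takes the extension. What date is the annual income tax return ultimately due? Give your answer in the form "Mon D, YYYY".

Dec 29, 2028

Start from the fixed due date, Dec 2, 2028.
Dec 2, 2028 is a Saturday; the preceding business day is Dec 1, 2028 (Friday).
Add the 30 calendar-day extension to Dec 1, 2028: Dec 31, 2028.
Dec 31, 2028 is a Sunday, so it moves to the preceding business day, Dec 29, 2028 (Friday).
Deadline: Dec 29, 2028.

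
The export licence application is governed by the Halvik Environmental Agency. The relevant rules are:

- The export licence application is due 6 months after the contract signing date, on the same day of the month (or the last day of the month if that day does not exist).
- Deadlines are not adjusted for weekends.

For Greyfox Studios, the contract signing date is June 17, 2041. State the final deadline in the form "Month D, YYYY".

December 17, 2041

Moving 6 months forward from June 17, 2041 on the corresponding day gives December 17, 2041.
December 17, 2041 falls on a Tuesday. The rules make no weekend/holiday allowance, so it remains December 17, 2041.
The final due date is December 17, 2041.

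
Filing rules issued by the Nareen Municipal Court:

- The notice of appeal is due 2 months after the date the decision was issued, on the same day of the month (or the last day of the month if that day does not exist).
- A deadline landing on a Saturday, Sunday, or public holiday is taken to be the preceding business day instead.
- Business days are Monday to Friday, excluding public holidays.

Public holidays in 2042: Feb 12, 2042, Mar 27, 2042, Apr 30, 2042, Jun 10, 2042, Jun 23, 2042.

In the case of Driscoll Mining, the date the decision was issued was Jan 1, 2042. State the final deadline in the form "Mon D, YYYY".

Moving 2 months forward from Jan 1, 2042 on the corresponding day gives Mar 1, 2042.
Because Mar 1, 2042 is a Saturday, the deadline becomes Feb 28, 2042 (Friday).
The final due date is Feb 28, 2042.

Feb 28, 2042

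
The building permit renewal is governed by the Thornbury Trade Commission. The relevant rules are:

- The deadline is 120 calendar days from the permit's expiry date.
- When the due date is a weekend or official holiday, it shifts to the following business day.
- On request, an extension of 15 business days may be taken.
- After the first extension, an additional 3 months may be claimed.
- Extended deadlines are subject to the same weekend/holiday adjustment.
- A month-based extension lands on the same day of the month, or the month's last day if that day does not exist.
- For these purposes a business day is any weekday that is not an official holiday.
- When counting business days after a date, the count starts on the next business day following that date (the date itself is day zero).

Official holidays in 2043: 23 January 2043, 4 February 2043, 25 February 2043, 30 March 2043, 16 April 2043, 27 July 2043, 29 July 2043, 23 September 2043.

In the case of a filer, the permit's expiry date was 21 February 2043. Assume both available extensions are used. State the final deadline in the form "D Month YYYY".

13 October 2043

From 21 February 2043, 120 calendar days later is 21 June 2043.
21 June 2043 is a Sunday; the next business day is 22 June 2043 (Monday).
Applying the 15-business-day extension: 15 business days after 22 June 2043 is 13 July 2043.
Since 13 July 2043 is a Monday and not a holiday, the date is unchanged.
Applying the 3 months extension: 3 months after 13 July 2043 is 13 October 2043.
13 October 2043 is a Tuesday and not a listed holiday, so it stands.
So the filing is due 13 October 2043.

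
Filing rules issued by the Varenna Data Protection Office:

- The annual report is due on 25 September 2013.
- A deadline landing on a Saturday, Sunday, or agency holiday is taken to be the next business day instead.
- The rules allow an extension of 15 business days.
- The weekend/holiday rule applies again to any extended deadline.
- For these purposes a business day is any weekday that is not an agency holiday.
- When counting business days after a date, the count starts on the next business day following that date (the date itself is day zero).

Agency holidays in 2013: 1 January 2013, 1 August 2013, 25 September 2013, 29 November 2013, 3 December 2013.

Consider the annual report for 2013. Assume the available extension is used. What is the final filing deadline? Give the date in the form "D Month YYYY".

17 October 2013

The stated deadline is 25 September 2013.
25 September 2013 is a listed holiday, so it moves to the next business day, 26 September 2013 (Thursday).
Applying the 15-business-day extension: 15 business days after 26 September 2013 is 17 October 2013.
17 October 2013 is a Thursday and not a listed holiday, so it stands.
Final deadline: 17 October 2013.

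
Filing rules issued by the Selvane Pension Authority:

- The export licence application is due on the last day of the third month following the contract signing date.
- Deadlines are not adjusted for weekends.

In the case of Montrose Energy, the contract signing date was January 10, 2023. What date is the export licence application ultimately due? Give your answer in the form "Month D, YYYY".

April 30, 2023

The third month after January 10, 2023 is April 2023, whose last day is April 30, 2023.
No adjustment is made for weekends or holidays, so April 30, 2023 stands.
Final deadline: April 30, 2023.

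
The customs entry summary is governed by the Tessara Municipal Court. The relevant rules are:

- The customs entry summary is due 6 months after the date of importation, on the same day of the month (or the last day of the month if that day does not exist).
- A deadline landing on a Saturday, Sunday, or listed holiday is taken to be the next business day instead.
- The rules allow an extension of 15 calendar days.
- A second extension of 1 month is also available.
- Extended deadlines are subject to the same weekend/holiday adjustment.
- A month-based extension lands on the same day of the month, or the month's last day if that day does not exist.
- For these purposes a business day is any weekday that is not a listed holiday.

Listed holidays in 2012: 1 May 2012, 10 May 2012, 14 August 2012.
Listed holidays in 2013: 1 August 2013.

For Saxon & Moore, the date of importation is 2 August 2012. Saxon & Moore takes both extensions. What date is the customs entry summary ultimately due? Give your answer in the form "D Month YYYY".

19 March 2013

6 months after 2 August 2012, on the same day of the month, is 2 February 2013.
Because 2 February 2013 is a Saturday, the deadline becomes 4 February 2013 (Monday).
Applying the 15-calendar-day extension: 4 February 2013 + 15 days = 19 February 2013.
19 February 2013 (Tuesday) is already a business day.
Add 1 month to 19 February 2013: 19 March 2013.
19 March 2013 (Tuesday) is already a business day.
Deadline: 19 March 2013.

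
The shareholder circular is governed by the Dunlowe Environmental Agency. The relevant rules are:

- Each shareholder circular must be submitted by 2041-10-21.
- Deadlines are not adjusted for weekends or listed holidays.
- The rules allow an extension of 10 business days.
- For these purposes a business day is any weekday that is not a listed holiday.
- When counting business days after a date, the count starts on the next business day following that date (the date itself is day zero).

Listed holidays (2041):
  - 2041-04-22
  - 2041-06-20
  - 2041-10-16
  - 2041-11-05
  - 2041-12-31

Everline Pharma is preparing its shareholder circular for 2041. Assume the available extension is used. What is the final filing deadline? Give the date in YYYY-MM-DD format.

2041-11-04

Start from the fixed due date, 2041-10-21.
2041-10-21 falls on a Monday. The rules make no weekend/holiday allowance, so it remains 2041-10-21.
The 10-business-day extension runs from 2041-10-21 to 2041-11-04.
2041-11-04 falls on a Monday. The rules make no weekend/holiday allowance, so it remains 2041-11-04.
The final due date is 2041-11-04.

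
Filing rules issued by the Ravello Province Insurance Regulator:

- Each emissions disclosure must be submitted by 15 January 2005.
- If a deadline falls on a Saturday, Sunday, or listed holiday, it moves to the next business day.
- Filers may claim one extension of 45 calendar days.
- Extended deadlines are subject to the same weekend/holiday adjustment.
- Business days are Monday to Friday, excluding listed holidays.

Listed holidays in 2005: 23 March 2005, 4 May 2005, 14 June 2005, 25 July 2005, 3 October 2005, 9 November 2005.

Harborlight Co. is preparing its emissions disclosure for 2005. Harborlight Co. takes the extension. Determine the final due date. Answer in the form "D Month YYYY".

Start from the fixed due date, 15 January 2005.
15 January 2005 is a Saturday, so it moves to the next business day, 17 January 2005 (Monday).
The 45-calendar-day extension moves the deadline from 17 January 2005 to 3 March 2005.
3 March 2005 (Thursday) is already a business day.
Deadline: 3 March 2005.

3 March 2005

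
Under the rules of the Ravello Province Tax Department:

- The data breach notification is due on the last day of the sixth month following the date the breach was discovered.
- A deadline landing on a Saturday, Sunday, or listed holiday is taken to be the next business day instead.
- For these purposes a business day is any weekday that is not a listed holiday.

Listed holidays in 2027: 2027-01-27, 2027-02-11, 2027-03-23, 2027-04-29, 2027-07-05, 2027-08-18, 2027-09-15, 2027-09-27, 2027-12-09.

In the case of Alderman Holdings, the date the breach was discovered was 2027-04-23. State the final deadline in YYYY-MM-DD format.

2027-11-01

6 months after 2027-04-23 is October 2027; that month ends on 2027-10-31.
2027-10-31 is a Sunday, so it moves to the next business day, 2027-11-01 (Monday).
Deadline: 2027-11-01.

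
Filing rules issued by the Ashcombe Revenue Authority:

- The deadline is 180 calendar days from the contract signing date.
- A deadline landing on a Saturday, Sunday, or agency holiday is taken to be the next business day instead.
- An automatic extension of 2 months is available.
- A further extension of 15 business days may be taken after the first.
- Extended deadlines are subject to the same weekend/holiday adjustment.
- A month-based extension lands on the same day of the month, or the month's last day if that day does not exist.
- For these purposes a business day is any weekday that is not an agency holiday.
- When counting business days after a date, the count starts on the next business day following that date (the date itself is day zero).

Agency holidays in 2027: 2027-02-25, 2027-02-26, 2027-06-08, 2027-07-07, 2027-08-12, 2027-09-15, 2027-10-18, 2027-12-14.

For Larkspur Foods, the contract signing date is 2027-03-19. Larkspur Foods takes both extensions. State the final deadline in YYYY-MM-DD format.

2027-12-07

180 calendar days after 2027-03-19 is 2027-09-15.
Because 2027-09-15 is a listed holiday, the deadline becomes 2027-09-16 (Thursday).
Add 2 months to 2027-09-16: 2027-11-16.
2027-11-16 is a Tuesday and not a listed holiday, so it stands.
Counting 15 further business days from 2027-11-16 reaches 2027-12-07.
2027-12-07 falls on a Tuesday, which is a business day, so no adjustment is needed.
Final deadline: 2027-12-07.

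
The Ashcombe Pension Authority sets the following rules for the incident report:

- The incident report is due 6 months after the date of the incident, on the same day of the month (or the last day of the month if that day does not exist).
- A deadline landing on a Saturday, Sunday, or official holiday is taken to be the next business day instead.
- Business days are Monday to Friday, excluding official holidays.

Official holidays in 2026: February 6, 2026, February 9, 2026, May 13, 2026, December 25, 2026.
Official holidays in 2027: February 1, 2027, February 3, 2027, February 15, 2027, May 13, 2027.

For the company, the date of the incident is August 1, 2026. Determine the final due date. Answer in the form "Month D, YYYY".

February 2, 2027

6 months from August 1, 2026 is February 1, 2027.
February 1, 2027 is a listed holiday, so it moves to the next business day, February 2, 2027 (Tuesday).
So the filing is due February 2, 2027.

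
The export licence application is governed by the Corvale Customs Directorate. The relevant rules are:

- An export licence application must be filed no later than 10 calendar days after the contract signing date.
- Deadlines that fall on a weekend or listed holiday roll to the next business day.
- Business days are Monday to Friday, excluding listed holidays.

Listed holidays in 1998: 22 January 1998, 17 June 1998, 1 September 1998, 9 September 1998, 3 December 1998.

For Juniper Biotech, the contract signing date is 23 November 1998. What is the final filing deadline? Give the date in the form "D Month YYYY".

4 December 1998

Trigger date 23 November 1998 + 10 calendar days = 3 December 1998.
3 December 1998 is a listed holiday; the next business day is 4 December 1998 (Friday).
So the filing is due 4 December 1998.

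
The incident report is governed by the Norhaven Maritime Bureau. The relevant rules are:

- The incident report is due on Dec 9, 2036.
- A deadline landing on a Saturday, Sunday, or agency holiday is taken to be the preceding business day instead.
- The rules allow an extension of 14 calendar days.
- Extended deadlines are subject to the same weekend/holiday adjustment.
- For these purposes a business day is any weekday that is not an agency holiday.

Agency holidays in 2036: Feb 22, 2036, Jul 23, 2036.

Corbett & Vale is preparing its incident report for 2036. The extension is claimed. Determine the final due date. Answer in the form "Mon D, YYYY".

Dec 23, 2036

The statutory due date is Dec 9, 2036.
Since Dec 9, 2036 is a Tuesday and not a holiday, the date is unchanged.
Add the 14 calendar-day extension to Dec 9, 2036: Dec 23, 2036.
Dec 23, 2036 (Tuesday) is already a business day.
Final deadline: Dec 23, 2036.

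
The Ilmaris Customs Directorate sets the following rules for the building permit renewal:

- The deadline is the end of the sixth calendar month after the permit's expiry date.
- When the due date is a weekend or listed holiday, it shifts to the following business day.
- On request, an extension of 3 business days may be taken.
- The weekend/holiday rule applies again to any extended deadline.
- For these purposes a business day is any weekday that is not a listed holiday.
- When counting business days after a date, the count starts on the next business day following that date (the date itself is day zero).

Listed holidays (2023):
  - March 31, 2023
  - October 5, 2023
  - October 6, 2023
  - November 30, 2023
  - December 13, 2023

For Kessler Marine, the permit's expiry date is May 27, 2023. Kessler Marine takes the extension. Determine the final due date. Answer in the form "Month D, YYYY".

6 months after May 27, 2023 falls in November 2023; the last day of that month is November 30, 2023.
November 30, 2023 is a listed holiday, so it moves to the next business day, December 1, 2023 (Friday).
Counting 3 further business days from December 1, 2023 reaches December 6, 2023.
December 6, 2023 falls on a Wednesday, which is a business day, so no adjustment is needed.
Deadline: December 6, 2023.

December 6, 2023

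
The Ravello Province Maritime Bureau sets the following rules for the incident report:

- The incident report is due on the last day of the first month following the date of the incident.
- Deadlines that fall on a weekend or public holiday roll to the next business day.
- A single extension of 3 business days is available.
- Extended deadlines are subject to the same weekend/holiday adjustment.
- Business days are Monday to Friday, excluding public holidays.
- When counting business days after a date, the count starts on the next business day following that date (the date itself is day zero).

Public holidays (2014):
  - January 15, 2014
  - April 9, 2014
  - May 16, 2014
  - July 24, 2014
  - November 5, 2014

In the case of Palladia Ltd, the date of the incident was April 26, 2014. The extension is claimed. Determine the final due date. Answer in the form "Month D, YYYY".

June 5, 2014

1 month after April 26, 2014 falls in May 2014; the last day of that month is May 31, 2014.
May 31, 2014 is a Saturday, so it moves to the next business day, June 2, 2014 (Monday).
The 3-business-day extension runs from June 2, 2014 to June 5, 2014.
June 5, 2014 (Thursday) is already a business day.
Final deadline: June 5, 2014.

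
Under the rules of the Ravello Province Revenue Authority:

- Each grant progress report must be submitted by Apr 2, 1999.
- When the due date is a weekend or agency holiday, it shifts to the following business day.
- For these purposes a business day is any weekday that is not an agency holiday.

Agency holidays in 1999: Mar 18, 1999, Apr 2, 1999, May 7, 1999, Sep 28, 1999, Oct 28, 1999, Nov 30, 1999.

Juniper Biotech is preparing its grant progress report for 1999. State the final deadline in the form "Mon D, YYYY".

Apr 5, 1999

The stated deadline is Apr 2, 1999.
Because Apr 2, 1999 is a listed holiday, the deadline becomes Apr 5, 1999 (Monday).
Deadline: Apr 5, 1999.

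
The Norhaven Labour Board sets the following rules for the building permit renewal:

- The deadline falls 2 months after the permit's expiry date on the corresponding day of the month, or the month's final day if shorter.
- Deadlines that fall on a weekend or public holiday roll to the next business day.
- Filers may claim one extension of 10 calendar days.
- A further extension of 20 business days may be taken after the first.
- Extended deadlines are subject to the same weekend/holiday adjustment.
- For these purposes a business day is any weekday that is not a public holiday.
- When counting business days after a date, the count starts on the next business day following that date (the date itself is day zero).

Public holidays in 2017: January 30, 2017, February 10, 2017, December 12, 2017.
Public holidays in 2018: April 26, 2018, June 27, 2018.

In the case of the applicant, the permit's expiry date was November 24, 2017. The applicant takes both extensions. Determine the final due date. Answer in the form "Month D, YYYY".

2 months from November 24, 2017 is January 24, 2018.
Since January 24, 2018 is a Wednesday and not a holiday, the date is unchanged.
Add the 10 calendar-day extension to January 24, 2018: February 3, 2018.
Because February 3, 2018 is a Saturday, the deadline becomes February 5, 2018 (Monday).
Counting 20 further business days from February 5, 2018 reaches March 5, 2018.
Since March 5, 2018 is a Monday and not a holiday, the date is unchanged.
The final due date is March 5, 2018.

March 5, 2018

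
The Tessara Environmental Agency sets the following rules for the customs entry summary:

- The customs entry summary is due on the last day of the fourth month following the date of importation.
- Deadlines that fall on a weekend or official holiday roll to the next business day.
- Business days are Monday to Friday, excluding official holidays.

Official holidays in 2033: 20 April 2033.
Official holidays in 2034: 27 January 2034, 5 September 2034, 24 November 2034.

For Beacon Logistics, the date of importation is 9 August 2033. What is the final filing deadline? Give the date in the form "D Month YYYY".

4 months after 9 August 2033 is December 2033; that month ends on 31 December 2033.
Because 31 December 2033 is a Saturday, the deadline becomes 2 January 2034 (Monday).
The final due date is 2 January 2034.

2 January 2034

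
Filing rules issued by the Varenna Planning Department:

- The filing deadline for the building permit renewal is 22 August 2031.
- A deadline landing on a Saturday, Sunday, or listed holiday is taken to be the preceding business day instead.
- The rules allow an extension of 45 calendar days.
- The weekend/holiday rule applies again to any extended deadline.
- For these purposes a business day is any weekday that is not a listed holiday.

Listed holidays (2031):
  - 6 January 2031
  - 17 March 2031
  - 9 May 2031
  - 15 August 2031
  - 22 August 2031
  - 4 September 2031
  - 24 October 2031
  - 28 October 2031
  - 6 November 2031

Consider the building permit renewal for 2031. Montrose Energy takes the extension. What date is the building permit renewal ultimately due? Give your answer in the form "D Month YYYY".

3 October 2031

The stated deadline is 22 August 2031.
Because 22 August 2031 is a listed holiday, the deadline becomes 21 August 2031 (Thursday).
Applying the 45-calendar-day extension: 21 August 2031 + 45 days = 5 October 2031.
5 October 2031 is a Sunday, so it moves to the preceding business day, 3 October 2031 (Friday).
Final deadline: 3 October 2031.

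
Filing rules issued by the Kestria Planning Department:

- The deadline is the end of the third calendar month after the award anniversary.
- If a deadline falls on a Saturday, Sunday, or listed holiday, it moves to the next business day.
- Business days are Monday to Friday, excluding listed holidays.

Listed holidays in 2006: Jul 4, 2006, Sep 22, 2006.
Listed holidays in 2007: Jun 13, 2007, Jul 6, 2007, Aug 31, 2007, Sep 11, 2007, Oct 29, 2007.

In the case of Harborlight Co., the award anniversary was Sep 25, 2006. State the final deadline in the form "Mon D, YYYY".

Jan 1, 2007

3 months after Sep 25, 2006 falls in December 2006; the last day of that month is Dec 31, 2006.
Dec 31, 2006 falls on a Sunday. Rolling to the next business day gives Jan 1, 2007, a Monday.
So the filing is due Jan 1, 2007.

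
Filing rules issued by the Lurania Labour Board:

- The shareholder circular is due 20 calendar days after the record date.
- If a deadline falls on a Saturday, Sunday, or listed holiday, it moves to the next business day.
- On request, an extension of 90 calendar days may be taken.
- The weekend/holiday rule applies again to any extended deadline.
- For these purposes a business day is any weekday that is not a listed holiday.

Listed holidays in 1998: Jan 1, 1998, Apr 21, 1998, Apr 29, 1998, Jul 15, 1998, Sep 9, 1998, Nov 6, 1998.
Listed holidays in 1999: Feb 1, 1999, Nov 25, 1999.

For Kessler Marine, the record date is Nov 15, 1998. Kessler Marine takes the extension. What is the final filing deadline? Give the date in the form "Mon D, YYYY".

Trigger date Nov 15, 1998 + 20 calendar days = Dec 5, 1998.
Dec 5, 1998 is a Saturday, so it moves to the next business day, Dec 7, 1998 (Monday).
Add the 90 calendar-day extension to Dec 7, 1998: Mar 7, 1999.
Mar 7, 1999 is a Sunday; the next business day is Mar 8, 1999 (Monday).
The final due date is Mar 8, 1999.

Mar 8, 1999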